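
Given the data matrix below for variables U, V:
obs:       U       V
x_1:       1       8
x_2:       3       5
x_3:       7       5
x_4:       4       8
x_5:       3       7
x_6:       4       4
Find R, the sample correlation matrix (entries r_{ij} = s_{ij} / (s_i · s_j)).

Step 1 — column means:
  mean(U) = (1 + 3 + 7 + 4 + 3 + 4) / 6 = 22/6 = 3.6667
  mean(V) = (8 + 5 + 5 + 8 + 7 + 4) / 6 = 37/6 = 6.1667

Step 2 — sample variances and covariances s[i,j] = (1/(n-1)) · Σ_k (x_{k,i} - mean_i) · (x_{k,j} - mean_j), with n-1 = 5:
  s[U,U] = ((-2.6667)·(-2.6667) + (-0.6667)·(-0.6667) + (3.3333)·(3.3333) + (0.3333)·(0.3333) + (-0.6667)·(-0.6667) + (0.3333)·(0.3333)) / 5 = 19.3333/5 = 3.8667
  s[U,V] = ((-2.6667)·(1.8333) + (-0.6667)·(-1.1667) + (3.3333)·(-1.1667) + (0.3333)·(1.8333) + (-0.6667)·(0.8333) + (0.3333)·(-2.1667)) / 5 = -8.6667/5 = -1.7333
  s[V,V] = ((1.8333)·(1.8333) + (-1.1667)·(-1.1667) + (-1.1667)·(-1.1667) + (1.8333)·(1.8333) + (0.8333)·(0.8333) + (-2.1667)·(-2.1667)) / 5 = 14.8333/5 = 2.9667
  Sample standard deviations s_i = √(s[i,i]):
  s(U) = √(3.8667) = 1.9664
  s(V) = √(2.9667) = 1.7224

Step 3 — r_{ij} = s_{ij} / (s_i · s_j):
  r[U,U] = 1 (diagonal).
  r[U,V] = -1.7333 / (1.9664 · 1.7224) = -1.7333 / 3.3869 = -0.5118
  r[V,V] = 1 (diagonal).

R is symmetric with unit diagonal. Assembling:

R = [[1, -0.5118],
 [-0.5118, 1]]


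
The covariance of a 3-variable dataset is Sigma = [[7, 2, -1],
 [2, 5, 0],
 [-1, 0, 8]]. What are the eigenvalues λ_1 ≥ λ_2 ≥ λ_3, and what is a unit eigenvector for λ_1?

Step 1 — characteristic polynomial p(λ) = det(λI - Sigma) = λ³ - tr·λ² + c_1·λ - det, where tr = trace, c_1 = sum of the principal 2×2 minors, det = det(Sigma):
  tr = 7 + 5 + 8 = 20,
  c_1 = (7·5 - (2)²) + (7·8 - (-1)²) + (5·8 - (0)²) = 31 + 55 + 40 = 126,
  det = 7·(5·8 - (0)²) - (2)·((2)·8 - (0)·(-1)) + (-1)·((2)·(0) - 5·(-1)) = 7·(40) - (2)·(16) + (-1)·(5) = 243.
  So p(λ) = λ³ - 20λ² + 126λ - 243.
Step 2 — look for an integer root (rational root theorem: any rational root is an integer divisor of 243). Testing λ = 9:
  p(9) = 729 - 1620 + 1134 - 243 = 0  ✓
  Dividing out (λ - 9): p(λ) = (λ - 9)(λ² - 11λ + 27).
Step 3 — remaining eigenvalues from the quadratic λ² - 11λ + 27 = 0:
  Δ = 11² - 4·27 = 121 - 108 = 13,  λ = (11 ± √13)/2 = (11 ± 3.6056)/2 ≈ 7.3028 or 3.6972.
  Sorted: λ_1 = 9,  λ_2 = 7.3028,  λ_3 = 3.6972  (check: sum = 20 = tr ✓).

Step 4 — unit eigenvector for λ_1 = 9: v spans the null space of (Sigma - λ_1 I), whose rows are
  r_1 = (-2, 2, -1),  r_2 = (2, -4, 0),  r_3 = (-1, 0, -1).
  v is orthogonal to every row, so take v ∝ r_1 × r_2 = ((2)·(0) - (-1)·(-4), (-1)·(2) - (-2)·(0), (-2)·(-4) - (2)·(2)) = (-4, -2, 4).
  Rescale (divide by 2; multiply by -1 so the first nonzero entry is positive): u = (2, 1, -2).
  ||u|| = √((2)² + (1)² + (-2)²) = √(9) = 3,  v_1 = u/||u|| ≈ (0.6667, 0.3333, -0.6667) (||v_1|| = 1).

λ_1 = 9,  λ_2 = 7.3028,  λ_3 = 3.6972;  v_1 ≈ (0.6667, 0.3333, -0.6667)


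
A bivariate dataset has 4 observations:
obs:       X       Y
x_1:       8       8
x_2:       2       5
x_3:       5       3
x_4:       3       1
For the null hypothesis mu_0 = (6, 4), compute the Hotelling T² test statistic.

Step 1 — sample mean vector:
  mean(X) = (8 + 2 + 5 + 3) / 4 = 18/4 = 4.5
  mean(Y) = (8 + 5 + 3 + 1) / 4 = 17/4 = 4.25
  x̄ = (4.5, 4.25),  deviation x̄ - mu_0 = (4.5, 4.25) - (6, 4) = (-1.5, 0.25).

Step 2 — sample covariance matrix, S[i,j] = (1/(n-1)) · Σ_k (x_{k,i} - mean_i) · (x_{k,j} - mean_j), divisor n-1 = 3:
  S[X,X] = ((3.5)·(3.5) + (-2.5)·(-2.5) + (0.5)·(0.5) + (-1.5)·(-1.5)) / 3 = 21/3 = 7
  S[X,Y] = ((3.5)·(3.75) + (-2.5)·(0.75) + (0.5)·(-1.25) + (-1.5)·(-3.25)) / 3 = 15.5/3 = 5.1667
  S[Y,Y] = ((3.75)·(3.75) + (0.75)·(0.75) + (-1.25)·(-1.25) + (-3.25)·(-3.25)) / 3 = 26.75/3 = 8.9167
  S = [[7, 5.1667],
 [5.1667, 8.9167]].

Step 3 — invert S. det(S) = 7·8.9167 - (5.1667)² = 35.7222.
  S^{-1} = (1/det) · [[d, -b], [-b, a]] = [[0.2496, -0.1446],
 [-0.1446, 0.196]].

Step 4 — quadratic form (x̄ - mu_0)^T · S^{-1} · (x̄ - mu_0):
  S^{-1} · (x̄ - mu_0) = (-0.4106, 0.2659),
  (x̄ - mu_0)^T · [...] = (-1.5)·(-0.4106) + (0.25)·(0.2659) = 0.6823.

Step 5 — scale by n: T² = 4 · 0.6823 = 2.7294.

T² ≈ 2.7294


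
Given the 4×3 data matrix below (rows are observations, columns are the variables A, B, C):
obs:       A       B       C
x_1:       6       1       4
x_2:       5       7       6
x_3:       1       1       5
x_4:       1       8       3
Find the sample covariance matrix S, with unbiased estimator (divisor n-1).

Step 1 — column means:
  mean(A) = (6 + 5 + 1 + 1) / 4 = 13/4 = 3.25
  mean(B) = (1 + 7 + 1 + 8) / 4 = 17/4 = 4.25
  mean(C) = (4 + 6 + 5 + 3) / 4 = 18/4 = 4.5

Step 2 — sample covariance S[i,j] = (1/(n-1)) · Σ_k (x_{k,i} - mean_i) · (x_{k,j} - mean_j), with n-1 = 3.
  S[A,A] = ((2.75)·(2.75) + (1.75)·(1.75) + (-2.25)·(-2.25) + (-2.25)·(-2.25)) / 3 = 20.75/3 = 6.9167
  S[A,B] = ((2.75)·(-3.25) + (1.75)·(2.75) + (-2.25)·(-3.25) + (-2.25)·(3.75)) / 3 = -5.25/3 = -1.75
  S[A,C] = ((2.75)·(-0.5) + (1.75)·(1.5) + (-2.25)·(0.5) + (-2.25)·(-1.5)) / 3 = 3.5/3 = 1.1667
  S[B,B] = ((-3.25)·(-3.25) + (2.75)·(2.75) + (-3.25)·(-3.25) + (3.75)·(3.75)) / 3 = 42.75/3 = 14.25
  S[B,C] = ((-3.25)·(-0.5) + (2.75)·(1.5) + (-3.25)·(0.5) + (3.75)·(-1.5)) / 3 = -1.5/3 = -0.5
  S[C,C] = ((-0.5)·(-0.5) + (1.5)·(1.5) + (0.5)·(0.5) + (-1.5)·(-1.5)) / 3 = 5/3 = 1.6667

S is symmetric (S[j,i] = S[i,j]). Assembling:

S = [[6.9167, -1.75, 1.1667],
 [-1.75, 14.25, -0.5],
 [1.1667, -0.5, 1.6667]]


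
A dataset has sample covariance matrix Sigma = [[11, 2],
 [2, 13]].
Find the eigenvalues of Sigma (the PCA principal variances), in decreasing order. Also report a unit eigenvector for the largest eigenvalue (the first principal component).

Step 1 — characteristic polynomial of 2×2 Sigma:
  det(Sigma - λI) = λ² - trace · λ + det = 0.
  trace = 11 + 13 = 24, det = 11·13 - (2)² = 139.
Step 2 — discriminant:
  Δ = trace² - 4·det = 576 - 556 = 20.
Step 3 — eigenvalues:
  λ = (trace ± √Δ)/2 = (24 ± 4.4721)/2,
  λ_1 = 14.2361,  λ_2 = 9.7639.

Step 4 — unit eigenvector for λ_1: solve (Sigma - λ_1 I)v = 0. First row:
  (11 - 14.2361)·v_x + (2)·v_y = 0, i.e. (-3.2361)·v_x + (2)·v_y = 0,
  so v ∝ (b, λ_1 - a) = (2, 3.2361) = u.
  ||u|| = √((2)² + (3.2361)²) = √(14.4721) ≈ 3.8042,
  v_1 = u/||u|| ≈ (0.5257, 0.8507) (||v_1|| = 1).

λ_1 = 14.2361,  λ_2 = 9.7639;  v_1 ≈ (0.5257, 0.8507)


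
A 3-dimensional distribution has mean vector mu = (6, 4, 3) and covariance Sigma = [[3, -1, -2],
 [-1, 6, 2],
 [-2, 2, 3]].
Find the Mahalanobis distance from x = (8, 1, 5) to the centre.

Step 1 — centre the observation: (x - mu) = (2, -3, 2).

Step 2 — invert Sigma (cofactor / det for 3×3, or solve directly):
  Sigma^{-1} = [[0.6087, -0.0435, 0.4348],
 [-0.0435, 0.2174, -0.1739],
 [0.4348, -0.1739, 0.7391]].

Step 3 — form the quadratic (x - mu)^T · Sigma^{-1} · (x - mu):
  Sigma^{-1} · (x - mu) = (2.2174, -1.087, 2.8696).
  (x - mu)^T · [Sigma^{-1} · (x - mu)] = (2)·(2.2174) + (-3)·(-1.087) + (2)·(2.8696) = 13.4348.

Step 4 — take square root: d = √(13.4348) ≈ 3.6653.

d(x, mu) = √(13.4348) ≈ 3.6653


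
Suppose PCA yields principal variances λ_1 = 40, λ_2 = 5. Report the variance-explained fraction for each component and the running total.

Step 1 — total variance = trace(Sigma) = Σ λ_i = 40 + 5 = 45.

Step 2 — fraction explained by component i = λ_i / Σ λ:
  PC1: 40/45 = 0.8889
  PC2: 5/45 = 0.1111

Step 3 — cumulative fraction after k components = (λ_1 + ... + λ_k) / Σ λ:
  k = 1: 40/45 = 0.8889
  k = 2: (40 + 5)/45 = 45/45 = 1

Summary (fraction, with percent):

explained: PC1 0.8889 (88.89%), PC2 0.1111 (11.11%);  cumulative: 0.8889, 1


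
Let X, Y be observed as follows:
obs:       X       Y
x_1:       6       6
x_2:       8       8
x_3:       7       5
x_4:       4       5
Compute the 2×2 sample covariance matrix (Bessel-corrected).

Step 1 — column means:
  mean(X) = (6 + 8 + 7 + 4) / 4 = 25/4 = 6.25
  mean(Y) = (6 + 8 + 5 + 5) / 4 = 24/4 = 6

Step 2 — sample covariance S[i,j] = (1/(n-1)) · Σ_k (x_{k,i} - mean_i) · (x_{k,j} - mean_j), with n-1 = 3.
  S[X,X] = ((-0.25)·(-0.25) + (1.75)·(1.75) + (0.75)·(0.75) + (-2.25)·(-2.25)) / 3 = 8.75/3 = 2.9167
  S[X,Y] = ((-0.25)·(0) + (1.75)·(2) + (0.75)·(-1) + (-2.25)·(-1)) / 3 = 5/3 = 1.6667
  S[Y,Y] = ((0)·(0) + (2)·(2) + (-1)·(-1) + (-1)·(-1)) / 3 = 6/3 = 2

S is symmetric (S[j,i] = S[i,j]). Assembling:

S = [[2.9167, 1.6667],
 [1.6667, 2]]


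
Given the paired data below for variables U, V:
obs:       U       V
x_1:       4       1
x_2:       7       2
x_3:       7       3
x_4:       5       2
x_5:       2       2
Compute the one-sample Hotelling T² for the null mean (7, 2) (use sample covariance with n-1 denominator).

Step 1 — sample mean vector:
  mean(U) = (4 + 7 + 7 + 5 + 2) / 5 = 25/5 = 5
  mean(V) = (1 + 2 + 3 + 2 + 2) / 5 = 10/5 = 2
  x̄ = (5, 2),  deviation x̄ - mu_0 = (5, 2) - (7, 2) = (-2, 0).

Step 2 — sample covariance matrix, S[i,j] = (1/(n-1)) · Σ_k (x_{k,i} - mean_i) · (x_{k,j} - mean_j), divisor n-1 = 4:
  S[U,U] = ((-1)·(-1) + (2)·(2) + (2)·(2) + (0)·(0) + (-3)·(-3)) / 4 = 18/4 = 4.5
  S[U,V] = ((-1)·(-1) + (2)·(0) + (2)·(1) + (0)·(0) + (-3)·(0)) / 4 = 3/4 = 0.75
  S[V,V] = ((-1)·(-1) + (0)·(0) + (1)·(1) + (0)·(0) + (0)·(0)) / 4 = 2/4 = 0.5
  S = [[4.5, 0.75],
 [0.75, 0.5]].

Step 3 — invert S. det(S) = 4.5·0.5 - (0.75)² = 1.6875.
  S^{-1} = (1/det) · [[d, -b], [-b, a]] = [[0.2963, -0.4444],
 [-0.4444, 2.6667]].

Step 4 — quadratic form (x̄ - mu_0)^T · S^{-1} · (x̄ - mu_0):
  S^{-1} · (x̄ - mu_0) = (-0.5926, 0.8889),
  (x̄ - mu_0)^T · [...] = (-2)·(-0.5926) + (0)·(0.8889) = 1.1852.

Step 5 — scale by n: T² = 5 · 1.1852 = 5.9259.

T² ≈ 5.9259


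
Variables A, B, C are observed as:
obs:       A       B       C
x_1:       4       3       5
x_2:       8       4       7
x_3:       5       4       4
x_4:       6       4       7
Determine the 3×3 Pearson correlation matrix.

Step 1 — column means:
  mean(A) = (4 + 8 + 5 + 6) / 4 = 23/4 = 5.75
  mean(B) = (3 + 4 + 4 + 4) / 4 = 15/4 = 3.75
  mean(C) = (5 + 7 + 4 + 7) / 4 = 23/4 = 5.75

Step 2 — sample variances and covariances s[i,j] = (1/(n-1)) · Σ_k (x_{k,i} - mean_i) · (x_{k,j} - mean_j), with n-1 = 3:
  s[A,A] = ((-1.75)·(-1.75) + (2.25)·(2.25) + (-0.75)·(-0.75) + (0.25)·(0.25)) / 3 = 8.75/3 = 2.9167
  s[A,B] = ((-1.75)·(-0.75) + (2.25)·(0.25) + (-0.75)·(0.25) + (0.25)·(0.25)) / 3 = 1.75/3 = 0.5833
  s[A,C] = ((-1.75)·(-0.75) + (2.25)·(1.25) + (-0.75)·(-1.75) + (0.25)·(1.25)) / 3 = 5.75/3 = 1.9167
  s[B,B] = ((-0.75)·(-0.75) + (0.25)·(0.25) + (0.25)·(0.25) + (0.25)·(0.25)) / 3 = 0.75/3 = 0.25
  s[B,C] = ((-0.75)·(-0.75) + (0.25)·(1.25) + (0.25)·(-1.75) + (0.25)·(1.25)) / 3 = 0.75/3 = 0.25
  s[C,C] = ((-0.75)·(-0.75) + (1.25)·(1.25) + (-1.75)·(-1.75) + (1.25)·(1.25)) / 3 = 6.75/3 = 2.25
  Sample standard deviations s_i = √(s[i,i]):
  s(A) = √(2.9167) = 1.7078
  s(B) = √(0.25) = 0.5
  s(C) = √(2.25) = 1.5

Step 3 — r_{ij} = s_{ij} / (s_i · s_j):
  r[A,A] = 1 (diagonal).
  r[A,B] = 0.5833 / (1.7078 · 0.5) = 0.5833 / 0.8539 = 0.6831
  r[A,C] = 1.9167 / (1.7078 · 1.5) = 1.9167 / 2.5617 = 0.7482
  r[B,B] = 1 (diagonal).
  r[B,C] = 0.25 / (0.5 · 1.5) = 0.25 / 0.75 = 0.3333
  r[C,C] = 1 (diagonal).

R is symmetric with unit diagonal. Assembling:

R = [[1, 0.6831, 0.7482],
 [0.6831, 1, 0.3333],
 [0.7482, 0.3333, 1]]


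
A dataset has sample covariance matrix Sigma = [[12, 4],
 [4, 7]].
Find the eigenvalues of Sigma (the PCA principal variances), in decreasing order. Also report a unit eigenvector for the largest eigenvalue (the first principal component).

Step 1 — characteristic polynomial of 2×2 Sigma:
  det(Sigma - λI) = λ² - trace · λ + det = 0.
  trace = 12 + 7 = 19, det = 12·7 - (4)² = 68.
Step 2 — discriminant:
  Δ = trace² - 4·det = 361 - 272 = 89.
Step 3 — eigenvalues:
  λ = (trace ± √Δ)/2 = (19 ± 9.434)/2,
  λ_1 = 14.217,  λ_2 = 4.783.

Step 4 — unit eigenvector for λ_1: solve (Sigma - λ_1 I)v = 0. First row:
  (12 - 14.217)·v_x + (4)·v_y = 0, i.e. (-2.217)·v_x + (4)·v_y = 0,
  so v ∝ (b, λ_1 - a) = (4, 2.217) = u.
  ||u|| = √((4)² + (2.217)²) = √(20.915) ≈ 4.5733,
  v_1 = u/||u|| ≈ (0.8746, 0.4848) (||v_1|| = 1).

λ_1 = 14.217,  λ_2 = 4.783;  v_1 ≈ (0.8746, 0.4848)


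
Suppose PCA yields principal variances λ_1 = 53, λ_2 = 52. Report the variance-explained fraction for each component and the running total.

Step 1 — total variance = trace(Sigma) = Σ λ_i = 53 + 52 = 105.

Step 2 — fraction explained by component i = λ_i / Σ λ:
  PC1: 53/105 = 0.5048
  PC2: 52/105 = 0.4952

Step 3 — cumulative fraction after k components = (λ_1 + ... + λ_k) / Σ λ:
  k = 1: 53/105 = 0.5048
  k = 2: (53 + 52)/105 = 105/105 = 1

Summary (fraction, with percent):

explained: PC1 0.5048 (50.48%), PC2 0.4952 (49.52%);  cumulative: 0.5048, 1


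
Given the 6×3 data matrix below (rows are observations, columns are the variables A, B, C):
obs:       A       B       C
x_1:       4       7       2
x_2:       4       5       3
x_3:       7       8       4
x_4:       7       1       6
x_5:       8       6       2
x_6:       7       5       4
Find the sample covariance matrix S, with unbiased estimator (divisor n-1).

Step 1 — column means:
  mean(A) = (4 + 4 + 7 + 7 + 8 + 7) / 6 = 37/6 = 6.1667
  mean(B) = (7 + 5 + 8 + 1 + 6 + 5) / 6 = 32/6 = 5.3333
  mean(C) = (2 + 3 + 4 + 6 + 2 + 4) / 6 = 21/6 = 3.5

Step 2 — sample covariance S[i,j] = (1/(n-1)) · Σ_k (x_{k,i} - mean_i) · (x_{k,j} - mean_j), with n-1 = 5.
  S[A,A] = ((-2.1667)·(-2.1667) + (-2.1667)·(-2.1667) + (0.8333)·(0.8333) + (0.8333)·(0.8333) + (1.8333)·(1.8333) + (0.8333)·(0.8333)) / 5 = 14.8333/5 = 2.9667
  S[A,B] = ((-2.1667)·(1.6667) + (-2.1667)·(-0.3333) + (0.8333)·(2.6667) + (0.8333)·(-4.3333) + (1.8333)·(0.6667) + (0.8333)·(-0.3333)) / 5 = -3.3333/5 = -0.6667
  S[A,C] = ((-2.1667)·(-1.5) + (-2.1667)·(-0.5) + (0.8333)·(0.5) + (0.8333)·(2.5) + (1.8333)·(-1.5) + (0.8333)·(0.5)) / 5 = 4.5/5 = 0.9
  S[B,B] = ((1.6667)·(1.6667) + (-0.3333)·(-0.3333) + (2.6667)·(2.6667) + (-4.3333)·(-4.3333) + (0.6667)·(0.6667) + (-0.3333)·(-0.3333)) / 5 = 29.3333/5 = 5.8667
  S[B,C] = ((1.6667)·(-1.5) + (-0.3333)·(-0.5) + (2.6667)·(0.5) + (-4.3333)·(2.5) + (0.6667)·(-1.5) + (-0.3333)·(0.5)) / 5 = -13/5 = -2.6
  S[C,C] = ((-1.5)·(-1.5) + (-0.5)·(-0.5) + (0.5)·(0.5) + (2.5)·(2.5) + (-1.5)·(-1.5) + (0.5)·(0.5)) / 5 = 11.5/5 = 2.3

S is symmetric (S[j,i] = S[i,j]). Assembling:

S = [[2.9667, -0.6667, 0.9],
 [-0.6667, 5.8667, -2.6],
 [0.9, -2.6, 2.3]]


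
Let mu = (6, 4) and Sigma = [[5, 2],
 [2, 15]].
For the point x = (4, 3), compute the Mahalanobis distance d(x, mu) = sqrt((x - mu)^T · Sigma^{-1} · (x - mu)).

Step 1 — centre the observation: (x - mu) = (-2, -1).

Step 2 — invert Sigma. det(Sigma) = 5·15 - (2)² = 71.
  Sigma^{-1} = (1/det) · [[d, -b], [-b, a]] = [[0.2113, -0.0282],
 [-0.0282, 0.0704]].

Step 3 — form the quadratic (x - mu)^T · Sigma^{-1} · (x - mu):
  Sigma^{-1} · (x - mu) = (-0.3944, -0.0141).
  (x - mu)^T · [Sigma^{-1} · (x - mu)] = (-2)·(-0.3944) + (-1)·(-0.0141) = 0.8028.

Step 4 — take square root: d = √(0.8028) ≈ 0.896.

d(x, mu) = √(0.8028) ≈ 0.896


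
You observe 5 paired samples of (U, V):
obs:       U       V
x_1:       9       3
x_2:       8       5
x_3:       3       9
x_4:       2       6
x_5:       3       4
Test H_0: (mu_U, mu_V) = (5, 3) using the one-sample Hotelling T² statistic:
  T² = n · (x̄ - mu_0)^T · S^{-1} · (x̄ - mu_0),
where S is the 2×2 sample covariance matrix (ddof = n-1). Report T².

Step 1 — sample mean vector:
  mean(U) = (9 + 8 + 3 + 2 + 3) / 5 = 25/5 = 5
  mean(V) = (3 + 5 + 9 + 6 + 4) / 5 = 27/5 = 5.4
  x̄ = (5, 5.4),  deviation x̄ - mu_0 = (5, 5.4) - (5, 3) = (0, 2.4).

Step 2 — sample covariance matrix, S[i,j] = (1/(n-1)) · Σ_k (x_{k,i} - mean_i) · (x_{k,j} - mean_j), divisor n-1 = 4:
  S[U,U] = ((4)·(4) + (3)·(3) + (-2)·(-2) + (-3)·(-3) + (-2)·(-2)) / 4 = 42/4 = 10.5
  S[U,V] = ((4)·(-2.4) + (3)·(-0.4) + (-2)·(3.6) + (-3)·(0.6) + (-2)·(-1.4)) / 4 = -17/4 = -4.25
  S[V,V] = ((-2.4)·(-2.4) + (-0.4)·(-0.4) + (3.6)·(3.6) + (0.6)·(0.6) + (-1.4)·(-1.4)) / 4 = 21.2/4 = 5.3
  S = [[10.5, -4.25],
 [-4.25, 5.3]].

Step 3 — invert S. det(S) = 10.5·5.3 - (-4.25)² = 37.5875.
  S^{-1} = (1/det) · [[d, -b], [-b, a]] = [[0.141, 0.1131],
 [0.1131, 0.2793]].

Step 4 — quadratic form (x̄ - mu_0)^T · S^{-1} · (x̄ - mu_0):
  S^{-1} · (x̄ - mu_0) = (0.2714, 0.6704),
  (x̄ - mu_0)^T · [...] = (0)·(0.2714) + (2.4)·(0.6704) = 1.609.

Step 5 — scale by n: T² = 5 · 1.609 = 8.0452.

T² ≈ 8.0452


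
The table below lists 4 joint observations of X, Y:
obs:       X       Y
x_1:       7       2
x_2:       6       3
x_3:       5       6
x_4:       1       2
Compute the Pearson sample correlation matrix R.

Step 1 — column means:
  mean(X) = (7 + 6 + 5 + 1) / 4 = 19/4 = 4.75
  mean(Y) = (2 + 3 + 6 + 2) / 4 = 13/4 = 3.25

Step 2 — sample variances and covariances s[i,j] = (1/(n-1)) · Σ_k (x_{k,i} - mean_i) · (x_{k,j} - mean_j), with n-1 = 3:
  s[X,X] = ((2.25)·(2.25) + (1.25)·(1.25) + (0.25)·(0.25) + (-3.75)·(-3.75)) / 3 = 20.75/3 = 6.9167
  s[X,Y] = ((2.25)·(-1.25) + (1.25)·(-0.25) + (0.25)·(2.75) + (-3.75)·(-1.25)) / 3 = 2.25/3 = 0.75
  s[Y,Y] = ((-1.25)·(-1.25) + (-0.25)·(-0.25) + (2.75)·(2.75) + (-1.25)·(-1.25)) / 3 = 10.75/3 = 3.5833
  Sample standard deviations s_i = √(s[i,i]):
  s(X) = √(6.9167) = 2.63
  s(Y) = √(3.5833) = 1.893

Step 3 — r_{ij} = s_{ij} / (s_i · s_j):
  r[X,X] = 1 (diagonal).
  r[X,Y] = 0.75 / (2.63 · 1.893) = 0.75 / 4.9784 = 0.1507
  r[Y,Y] = 1 (diagonal).

R is symmetric with unit diagonal. Assembling:

R = [[1, 0.1507],
 [0.1507, 1]]


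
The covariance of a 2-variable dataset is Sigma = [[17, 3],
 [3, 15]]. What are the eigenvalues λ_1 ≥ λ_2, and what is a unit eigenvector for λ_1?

Step 1 — characteristic polynomial of 2×2 Sigma:
  det(Sigma - λI) = λ² - trace · λ + det = 0.
  trace = 17 + 15 = 32, det = 17·15 - (3)² = 246.
Step 2 — discriminant:
  Δ = trace² - 4·det = 1024 - 984 = 40.
Step 3 — eigenvalues:
  λ = (trace ± √Δ)/2 = (32 ± 6.3246)/2,
  λ_1 = 19.1623,  λ_2 = 12.8377.

Step 4 — unit eigenvector for λ_1: solve (Sigma - λ_1 I)v = 0. First row:
  (17 - 19.1623)·v_x + (3)·v_y = 0, i.e. (-2.1623)·v_x + (3)·v_y = 0,
  so v ∝ (b, λ_1 - a) = (3, 2.1623) = u.
  ||u|| = √((3)² + (2.1623)²) = √(13.6754) ≈ 3.698,
  v_1 = u/||u|| ≈ (0.8112, 0.5847) (||v_1|| = 1).

λ_1 = 19.1623,  λ_2 = 12.8377;  v_1 ≈ (0.8112, 0.5847)


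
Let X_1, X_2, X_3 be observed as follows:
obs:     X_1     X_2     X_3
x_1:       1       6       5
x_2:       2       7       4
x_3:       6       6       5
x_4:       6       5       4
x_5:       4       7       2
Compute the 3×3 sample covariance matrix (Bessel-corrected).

Step 1 — column means:
  mean(X_1) = (1 + 2 + 6 + 6 + 4) / 5 = 19/5 = 3.8
  mean(X_2) = (6 + 7 + 6 + 5 + 7) / 5 = 31/5 = 6.2
  mean(X_3) = (5 + 4 + 5 + 4 + 2) / 5 = 20/5 = 4

Step 2 — sample covariance S[i,j] = (1/(n-1)) · Σ_k (x_{k,i} - mean_i) · (x_{k,j} - mean_j), with n-1 = 4.
  S[X_1,X_1] = ((-2.8)·(-2.8) + (-1.8)·(-1.8) + (2.2)·(2.2) + (2.2)·(2.2) + (0.2)·(0.2)) / 4 = 20.8/4 = 5.2
  S[X_1,X_2] = ((-2.8)·(-0.2) + (-1.8)·(0.8) + (2.2)·(-0.2) + (2.2)·(-1.2) + (0.2)·(0.8)) / 4 = -3.8/4 = -0.95
  S[X_1,X_3] = ((-2.8)·(1) + (-1.8)·(0) + (2.2)·(1) + (2.2)·(0) + (0.2)·(-2)) / 4 = -1/4 = -0.25
  S[X_2,X_2] = ((-0.2)·(-0.2) + (0.8)·(0.8) + (-0.2)·(-0.2) + (-1.2)·(-1.2) + (0.8)·(0.8)) / 4 = 2.8/4 = 0.7
  S[X_2,X_3] = ((-0.2)·(1) + (0.8)·(0) + (-0.2)·(1) + (-1.2)·(0) + (0.8)·(-2)) / 4 = -2/4 = -0.5
  S[X_3,X_3] = ((1)·(1) + (0)·(0) + (1)·(1) + (0)·(0) + (-2)·(-2)) / 4 = 6/4 = 1.5

S is symmetric (S[j,i] = S[i,j]). Assembling:

S = [[5.2, -0.95, -0.25],
 [-0.95, 0.7, -0.5],
 [-0.25, -0.5, 1.5]]


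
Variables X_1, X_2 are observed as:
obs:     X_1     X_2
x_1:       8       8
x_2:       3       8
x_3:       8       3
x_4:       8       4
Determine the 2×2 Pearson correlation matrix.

Step 1 — column means:
  mean(X_1) = (8 + 3 + 8 + 8) / 4 = 27/4 = 6.75
  mean(X_2) = (8 + 8 + 3 + 4) / 4 = 23/4 = 5.75

Step 2 — sample variances and covariances s[i,j] = (1/(n-1)) · Σ_k (x_{k,i} - mean_i) · (x_{k,j} - mean_j), with n-1 = 3:
  s[X_1,X_1] = ((1.25)·(1.25) + (-3.75)·(-3.75) + (1.25)·(1.25) + (1.25)·(1.25)) / 3 = 18.75/3 = 6.25
  s[X_1,X_2] = ((1.25)·(2.25) + (-3.75)·(2.25) + (1.25)·(-2.75) + (1.25)·(-1.75)) / 3 = -11.25/3 = -3.75
  s[X_2,X_2] = ((2.25)·(2.25) + (2.25)·(2.25) + (-2.75)·(-2.75) + (-1.75)·(-1.75)) / 3 = 20.75/3 = 6.9167
  Sample standard deviations s_i = √(s[i,i]):
  s(X_1) = √(6.25) = 2.5
  s(X_2) = √(6.9167) = 2.63

Step 3 — r_{ij} = s_{ij} / (s_i · s_j):
  r[X_1,X_1] = 1 (diagonal).
  r[X_1,X_2] = -3.75 / (2.5 · 2.63) = -3.75 / 6.5749 = -0.5704
  r[X_2,X_2] = 1 (diagonal).

R is symmetric with unit diagonal. Assembling:

R = [[1, -0.5704],
 [-0.5704, 1]]


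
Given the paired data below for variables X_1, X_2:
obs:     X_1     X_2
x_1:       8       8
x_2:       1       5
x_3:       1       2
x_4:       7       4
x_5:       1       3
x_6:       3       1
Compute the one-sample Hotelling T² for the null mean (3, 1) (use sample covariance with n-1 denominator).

Step 1 — sample mean vector:
  mean(X_1) = (8 + 1 + 1 + 7 + 1 + 3) / 6 = 21/6 = 3.5
  mean(X_2) = (8 + 5 + 2 + 4 + 3 + 1) / 6 = 23/6 = 3.8333
  x̄ = (3.5, 3.8333),  deviation x̄ - mu_0 = (3.5, 3.8333) - (3, 1) = (0.5, 2.8333).

Step 2 — sample covariance matrix, S[i,j] = (1/(n-1)) · Σ_k (x_{k,i} - mean_i) · (x_{k,j} - mean_j), divisor n-1 = 5:
  S[X_1,X_1] = ((4.5)·(4.5) + (-2.5)·(-2.5) + (-2.5)·(-2.5) + (3.5)·(3.5) + (-2.5)·(-2.5) + (-0.5)·(-0.5)) / 5 = 51.5/5 = 10.3
  S[X_1,X_2] = ((4.5)·(4.1667) + (-2.5)·(1.1667) + (-2.5)·(-1.8333) + (3.5)·(0.1667) + (-2.5)·(-0.8333) + (-0.5)·(-2.8333)) / 5 = 24.5/5 = 4.9
  S[X_2,X_2] = ((4.1667)·(4.1667) + (1.1667)·(1.1667) + (-1.8333)·(-1.8333) + (0.1667)·(0.1667) + (-0.8333)·(-0.8333) + (-2.8333)·(-2.8333)) / 5 = 30.8333/5 = 6.1667
  S = [[10.3, 4.9],
 [4.9, 6.1667]].

Step 3 — invert S. det(S) = 10.3·6.1667 - (4.9)² = 39.5067.
  S^{-1} = (1/det) · [[d, -b], [-b, a]] = [[0.1561, -0.124],
 [-0.124, 0.2607]].

Step 4 — quadratic form (x̄ - mu_0)^T · S^{-1} · (x̄ - mu_0):
  S^{-1} · (x̄ - mu_0) = (-0.2734, 0.6767),
  (x̄ - mu_0)^T · [...] = (0.5)·(-0.2734) + (2.8333)·(0.6767) = 1.7806.

Step 5 — scale by n: T² = 6 · 1.7806 = 10.6834.

T² ≈ 10.6834


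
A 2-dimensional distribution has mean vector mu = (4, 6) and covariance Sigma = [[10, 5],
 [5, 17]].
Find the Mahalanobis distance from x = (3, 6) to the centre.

Step 1 — centre the observation: (x - mu) = (-1, 0).

Step 2 — invert Sigma. det(Sigma) = 10·17 - (5)² = 145.
  Sigma^{-1} = (1/det) · [[d, -b], [-b, a]] = [[0.1172, -0.0345],
 [-0.0345, 0.069]].

Step 3 — form the quadratic (x - mu)^T · Sigma^{-1} · (x - mu):
  Sigma^{-1} · (x - mu) = (-0.1172, 0.0345).
  (x - mu)^T · [Sigma^{-1} · (x - mu)] = (-1)·(-0.1172) + (0)·(0.0345) = 0.1172.

Step 4 — take square root: d = √(0.1172) ≈ 0.3424.

d(x, mu) = √(0.1172) ≈ 0.3424


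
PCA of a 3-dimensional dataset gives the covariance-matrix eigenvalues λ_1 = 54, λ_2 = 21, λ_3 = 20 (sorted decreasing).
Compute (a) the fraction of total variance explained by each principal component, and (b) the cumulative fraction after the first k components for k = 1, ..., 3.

Step 1 — total variance = trace(Sigma) = Σ λ_i = 54 + 21 + 20 = 95.

Step 2 — fraction explained by component i = λ_i / Σ λ:
  PC1: 54/95 = 0.5684
  PC2: 21/95 = 0.2211
  PC3: 20/95 = 0.2105

Step 3 — cumulative fraction after k components = (λ_1 + ... + λ_k) / Σ λ:
  k = 1: 54/95 = 0.5684
  k = 2: (54 + 21)/95 = 75/95 = 0.7895
  k = 3: (54 + 21 + 20)/95 = 95/95 = 1

Summary (fraction, with percent):

explained: PC1 0.5684 (56.84%), PC2 0.2211 (22.11%), PC3 0.2105 (21.05%);  cumulative: 0.5684, 0.7895, 1


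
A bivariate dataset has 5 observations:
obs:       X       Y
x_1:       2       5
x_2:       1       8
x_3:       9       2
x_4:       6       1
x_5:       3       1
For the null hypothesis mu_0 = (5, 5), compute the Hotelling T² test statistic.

Step 1 — sample mean vector:
  mean(X) = (2 + 1 + 9 + 6 + 3) / 5 = 21/5 = 4.2
  mean(Y) = (5 + 8 + 2 + 1 + 1) / 5 = 17/5 = 3.4
  x̄ = (4.2, 3.4),  deviation x̄ - mu_0 = (4.2, 3.4) - (5, 5) = (-0.8, -1.6).

Step 2 — sample covariance matrix, S[i,j] = (1/(n-1)) · Σ_k (x_{k,i} - mean_i) · (x_{k,j} - mean_j), divisor n-1 = 4:
  S[X,X] = ((-2.2)·(-2.2) + (-3.2)·(-3.2) + (4.8)·(4.8) + (1.8)·(1.8) + (-1.2)·(-1.2)) / 4 = 42.8/4 = 10.7
  S[X,Y] = ((-2.2)·(1.6) + (-3.2)·(4.6) + (4.8)·(-1.4) + (1.8)·(-2.4) + (-1.2)·(-2.4)) / 4 = -26.4/4 = -6.6
  S[Y,Y] = ((1.6)·(1.6) + (4.6)·(4.6) + (-1.4)·(-1.4) + (-2.4)·(-2.4) + (-2.4)·(-2.4)) / 4 = 37.2/4 = 9.3
  S = [[10.7, -6.6],
 [-6.6, 9.3]].

Step 3 — invert S. det(S) = 10.7·9.3 - (-6.6)² = 55.95.
  S^{-1} = (1/det) · [[d, -b], [-b, a]] = [[0.1662, 0.118],
 [0.118, 0.1912]].

Step 4 — quadratic form (x̄ - mu_0)^T · S^{-1} · (x̄ - mu_0):
  S^{-1} · (x̄ - mu_0) = (-0.3217, -0.4004),
  (x̄ - mu_0)^T · [...] = (-0.8)·(-0.3217) + (-1.6)·(-0.4004) = 0.8979.

Step 5 — scale by n: T² = 5 · 0.8979 = 4.4897.

T² ≈ 4.4897


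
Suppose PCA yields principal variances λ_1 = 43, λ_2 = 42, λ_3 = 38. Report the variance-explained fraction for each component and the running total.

Step 1 — total variance = trace(Sigma) = Σ λ_i = 43 + 42 + 38 = 123.

Step 2 — fraction explained by component i = λ_i / Σ λ:
  PC1: 43/123 = 0.3496
  PC2: 42/123 = 0.3415
  PC3: 38/123 = 0.3089

Step 3 — cumulative fraction after k components = (λ_1 + ... + λ_k) / Σ λ:
  k = 1: 43/123 = 0.3496
  k = 2: (43 + 42)/123 = 85/123 = 0.6911
  k = 3: (43 + 42 + 38)/123 = 123/123 = 1

Summary (fraction, with percent):

explained: PC1 0.3496 (34.96%), PC2 0.3415 (34.15%), PC3 0.3089 (30.89%);  cumulative: 0.3496, 0.6911, 1


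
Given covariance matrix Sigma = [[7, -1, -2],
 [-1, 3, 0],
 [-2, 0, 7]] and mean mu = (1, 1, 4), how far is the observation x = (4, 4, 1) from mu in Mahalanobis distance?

Step 1 — centre the observation: (x - mu) = (3, 3, -3).

Step 2 — invert Sigma (cofactor / det for 3×3, or solve directly):
  Sigma^{-1} = [[0.1641, 0.0547, 0.0469],
 [0.0547, 0.3516, 0.0156],
 [0.0469, 0.0156, 0.1562]].

Step 3 — form the quadratic (x - mu)^T · Sigma^{-1} · (x - mu):
  Sigma^{-1} · (x - mu) = (0.5156, 1.1719, -0.2812).
  (x - mu)^T · [Sigma^{-1} · (x - mu)] = (3)·(0.5156) + (3)·(1.1719) + (-3)·(-0.2812) = 5.9062.

Step 4 — take square root: d = √(5.9062) ≈ 2.4303.

d(x, mu) = √(5.9062) ≈ 2.4303


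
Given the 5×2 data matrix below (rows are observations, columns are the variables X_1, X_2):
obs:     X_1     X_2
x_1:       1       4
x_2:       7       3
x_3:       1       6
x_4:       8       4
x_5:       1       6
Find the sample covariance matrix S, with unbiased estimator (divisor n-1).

Step 1 — column means:
  mean(X_1) = (1 + 7 + 1 + 8 + 1) / 5 = 18/5 = 3.6
  mean(X_2) = (4 + 3 + 6 + 4 + 6) / 5 = 23/5 = 4.6

Step 2 — sample covariance S[i,j] = (1/(n-1)) · Σ_k (x_{k,i} - mean_i) · (x_{k,j} - mean_j), with n-1 = 4.
  S[X_1,X_1] = ((-2.6)·(-2.6) + (3.4)·(3.4) + (-2.6)·(-2.6) + (4.4)·(4.4) + (-2.6)·(-2.6)) / 4 = 51.2/4 = 12.8
  S[X_1,X_2] = ((-2.6)·(-0.6) + (3.4)·(-1.6) + (-2.6)·(1.4) + (4.4)·(-0.6) + (-2.6)·(1.4)) / 4 = -13.8/4 = -3.45
  S[X_2,X_2] = ((-0.6)·(-0.6) + (-1.6)·(-1.6) + (1.4)·(1.4) + (-0.6)·(-0.6) + (1.4)·(1.4)) / 4 = 7.2/4 = 1.8

S is symmetric (S[j,i] = S[i,j]). Assembling:

S = [[12.8, -3.45],
 [-3.45, 1.8]]


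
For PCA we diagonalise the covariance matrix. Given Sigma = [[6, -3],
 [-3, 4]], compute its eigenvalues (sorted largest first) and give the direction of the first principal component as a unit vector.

Step 1 — characteristic polynomial of 2×2 Sigma:
  det(Sigma - λI) = λ² - trace · λ + det = 0.
  trace = 6 + 4 = 10, det = 6·4 - (-3)² = 15.
Step 2 — discriminant:
  Δ = trace² - 4·det = 100 - 60 = 40.
Step 3 — eigenvalues:
  λ = (trace ± √Δ)/2 = (10 ± 6.3246)/2,
  λ_1 = 8.1623,  λ_2 = 1.8377.

Step 4 — unit eigenvector for λ_1: solve (Sigma - λ_1 I)v = 0. First row:
  (6 - 8.1623)·v_x + (-3)·v_y = 0, i.e. (-2.1623)·v_x + (-3)·v_y = 0,
  so v ∝ (b, λ_1 - a) = (-3, 2.1623); multiply by -1 so the first entry is positive: u = (3, -2.1623).
  ||u|| = √((3)² + (-2.1623)²) = √(13.6754) ≈ 3.698,
  v_1 = u/||u|| ≈ (0.8112, -0.5847) (||v_1|| = 1).

λ_1 = 8.1623,  λ_2 = 1.8377;  v_1 ≈ (0.8112, -0.5847)


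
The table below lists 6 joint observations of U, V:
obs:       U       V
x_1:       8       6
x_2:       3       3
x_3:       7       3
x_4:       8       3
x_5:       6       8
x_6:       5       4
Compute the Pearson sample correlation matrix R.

Step 1 — column means:
  mean(U) = (8 + 3 + 7 + 8 + 6 + 5) / 6 = 37/6 = 6.1667
  mean(V) = (6 + 3 + 3 + 3 + 8 + 4) / 6 = 27/6 = 4.5

Step 2 — sample variances and covariances s[i,j] = (1/(n-1)) · Σ_k (x_{k,i} - mean_i) · (x_{k,j} - mean_j), with n-1 = 5:
  s[U,U] = ((1.8333)·(1.8333) + (-3.1667)·(-3.1667) + (0.8333)·(0.8333) + (1.8333)·(1.8333) + (-0.1667)·(-0.1667) + (-1.1667)·(-1.1667)) / 5 = 18.8333/5 = 3.7667
  s[U,V] = ((1.8333)·(1.5) + (-3.1667)·(-1.5) + (0.8333)·(-1.5) + (1.8333)·(-1.5) + (-0.1667)·(3.5) + (-1.1667)·(-0.5)) / 5 = 3.5/5 = 0.7
  s[V,V] = ((1.5)·(1.5) + (-1.5)·(-1.5) + (-1.5)·(-1.5) + (-1.5)·(-1.5) + (3.5)·(3.5) + (-0.5)·(-0.5)) / 5 = 21.5/5 = 4.3
  Sample standard deviations s_i = √(s[i,i]):
  s(U) = √(3.7667) = 1.9408
  s(V) = √(4.3) = 2.0736

Step 3 — r_{ij} = s_{ij} / (s_i · s_j):
  r[U,U] = 1 (diagonal).
  r[U,V] = 0.7 / (1.9408 · 2.0736) = 0.7 / 4.0245 = 0.1739
  r[V,V] = 1 (diagonal).

R is symmetric with unit diagonal. Assembling:

R = [[1, 0.1739],
 [0.1739, 1]]


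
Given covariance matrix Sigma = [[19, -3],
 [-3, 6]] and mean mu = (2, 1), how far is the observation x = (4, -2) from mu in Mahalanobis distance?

Step 1 — centre the observation: (x - mu) = (2, -3).

Step 2 — invert Sigma. det(Sigma) = 19·6 - (-3)² = 105.
  Sigma^{-1} = (1/det) · [[d, -b], [-b, a]] = [[0.0571, 0.0286],
 [0.0286, 0.181]].

Step 3 — form the quadratic (x - mu)^T · Sigma^{-1} · (x - mu):
  Sigma^{-1} · (x - mu) = (0.0286, -0.4857).
  (x - mu)^T · [Sigma^{-1} · (x - mu)] = (2)·(0.0286) + (-3)·(-0.4857) = 1.5143.

Step 4 — take square root: d = √(1.5143) ≈ 1.2306.

d(x, mu) = √(1.5143) ≈ 1.2306


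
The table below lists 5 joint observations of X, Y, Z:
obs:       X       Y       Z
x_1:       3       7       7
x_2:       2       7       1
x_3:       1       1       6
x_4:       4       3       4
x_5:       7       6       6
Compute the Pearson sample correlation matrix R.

Step 1 — column means:
  mean(X) = (3 + 2 + 1 + 4 + 7) / 5 = 17/5 = 3.4
  mean(Y) = (7 + 7 + 1 + 3 + 6) / 5 = 24/5 = 4.8
  mean(Z) = (7 + 1 + 6 + 4 + 6) / 5 = 24/5 = 4.8

Step 2 — sample variances and covariances s[i,j] = (1/(n-1)) · Σ_k (x_{k,i} - mean_i) · (x_{k,j} - mean_j), with n-1 = 4:
  s[X,X] = ((-0.4)·(-0.4) + (-1.4)·(-1.4) + (-2.4)·(-2.4) + (0.6)·(0.6) + (3.6)·(3.6)) / 4 = 21.2/4 = 5.3
  s[X,Y] = ((-0.4)·(2.2) + (-1.4)·(2.2) + (-2.4)·(-3.8) + (0.6)·(-1.8) + (3.6)·(1.2)) / 4 = 8.4/4 = 2.1
  s[X,Z] = ((-0.4)·(2.2) + (-1.4)·(-3.8) + (-2.4)·(1.2) + (0.6)·(-0.8) + (3.6)·(1.2)) / 4 = 5.4/4 = 1.35
  s[Y,Y] = ((2.2)·(2.2) + (2.2)·(2.2) + (-3.8)·(-3.8) + (-1.8)·(-1.8) + (1.2)·(1.2)) / 4 = 28.8/4 = 7.2
  s[Y,Z] = ((2.2)·(2.2) + (2.2)·(-3.8) + (-3.8)·(1.2) + (-1.8)·(-0.8) + (1.2)·(1.2)) / 4 = -5.2/4 = -1.3
  s[Z,Z] = ((2.2)·(2.2) + (-3.8)·(-3.8) + (1.2)·(1.2) + (-0.8)·(-0.8) + (1.2)·(1.2)) / 4 = 22.8/4 = 5.7
  Sample standard deviations s_i = √(s[i,i]):
  s(X) = √(5.3) = 2.3022
  s(Y) = √(7.2) = 2.6833
  s(Z) = √(5.7) = 2.3875

Step 3 — r_{ij} = s_{ij} / (s_i · s_j):
  r[X,X] = 1 (diagonal).
  r[X,Y] = 2.1 / (2.3022 · 2.6833) = 2.1 / 6.1774 = 0.34
  r[X,Z] = 1.35 / (2.3022 · 2.3875) = 1.35 / 5.4964 = 0.2456
  r[Y,Y] = 1 (diagonal).
  r[Y,Z] = -1.3 / (2.6833 · 2.3875) = -1.3 / 6.4062 = -0.2029
  r[Z,Z] = 1 (diagonal).

R is symmetric with unit diagonal. Assembling:

R = [[1, 0.34, 0.2456],
 [0.34, 1, -0.2029],
 [0.2456, -0.2029, 1]]


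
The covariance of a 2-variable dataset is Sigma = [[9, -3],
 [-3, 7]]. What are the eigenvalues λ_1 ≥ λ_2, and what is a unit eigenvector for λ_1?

Step 1 — characteristic polynomial of 2×2 Sigma:
  det(Sigma - λI) = λ² - trace · λ + det = 0.
  trace = 9 + 7 = 16, det = 9·7 - (-3)² = 54.
Step 2 — discriminant:
  Δ = trace² - 4·det = 256 - 216 = 40.
Step 3 — eigenvalues:
  λ = (trace ± √Δ)/2 = (16 ± 6.3246)/2,
  λ_1 = 11.1623,  λ_2 = 4.8377.

Step 4 — unit eigenvector for λ_1: solve (Sigma - λ_1 I)v = 0. First row:
  (9 - 11.1623)·v_x + (-3)·v_y = 0, i.e. (-2.1623)·v_x + (-3)·v_y = 0,
  so v ∝ (b, λ_1 - a) = (-3, 2.1623); multiply by -1 so the first entry is positive: u = (3, -2.1623).
  ||u|| = √((3)² + (-2.1623)²) = √(13.6754) ≈ 3.698,
  v_1 = u/||u|| ≈ (0.8112, -0.5847) (||v_1|| = 1).

λ_1 = 11.1623,  λ_2 = 4.8377;  v_1 ≈ (0.8112, -0.5847)


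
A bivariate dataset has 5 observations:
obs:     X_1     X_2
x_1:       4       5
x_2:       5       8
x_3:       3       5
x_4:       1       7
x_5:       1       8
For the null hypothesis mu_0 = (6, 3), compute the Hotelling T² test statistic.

Step 1 — sample mean vector:
  mean(X_1) = (4 + 5 + 3 + 1 + 1) / 5 = 14/5 = 2.8
  mean(X_2) = (5 + 8 + 5 + 7 + 8) / 5 = 33/5 = 6.6
  x̄ = (2.8, 6.6),  deviation x̄ - mu_0 = (2.8, 6.6) - (6, 3) = (-3.2, 3.6).

Step 2 — sample covariance matrix, S[i,j] = (1/(n-1)) · Σ_k (x_{k,i} - mean_i) · (x_{k,j} - mean_j), divisor n-1 = 4:
  S[X_1,X_1] = ((1.2)·(1.2) + (2.2)·(2.2) + (0.2)·(0.2) + (-1.8)·(-1.8) + (-1.8)·(-1.8)) / 4 = 12.8/4 = 3.2
  S[X_1,X_2] = ((1.2)·(-1.6) + (2.2)·(1.4) + (0.2)·(-1.6) + (-1.8)·(0.4) + (-1.8)·(1.4)) / 4 = -2.4/4 = -0.6
  S[X_2,X_2] = ((-1.6)·(-1.6) + (1.4)·(1.4) + (-1.6)·(-1.6) + (0.4)·(0.4) + (1.4)·(1.4)) / 4 = 9.2/4 = 2.3
  S = [[3.2, -0.6],
 [-0.6, 2.3]].

Step 3 — invert S. det(S) = 3.2·2.3 - (-0.6)² = 7.
  S^{-1} = (1/det) · [[d, -b], [-b, a]] = [[0.3286, 0.0857],
 [0.0857, 0.4571]].

Step 4 — quadratic form (x̄ - mu_0)^T · S^{-1} · (x̄ - mu_0):
  S^{-1} · (x̄ - mu_0) = (-0.7429, 1.3714),
  (x̄ - mu_0)^T · [...] = (-3.2)·(-0.7429) + (3.6)·(1.3714) = 7.3143.

Step 5 — scale by n: T² = 5 · 7.3143 = 36.5714.

T² ≈ 36.5714


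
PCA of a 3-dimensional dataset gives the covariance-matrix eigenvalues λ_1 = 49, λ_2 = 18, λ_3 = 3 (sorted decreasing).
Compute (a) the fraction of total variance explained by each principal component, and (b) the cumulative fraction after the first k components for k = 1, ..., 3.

Step 1 — total variance = trace(Sigma) = Σ λ_i = 49 + 18 + 3 = 70.

Step 2 — fraction explained by component i = λ_i / Σ λ:
  PC1: 49/70 = 0.7
  PC2: 18/70 = 0.2571
  PC3: 3/70 = 0.0429

Step 3 — cumulative fraction after k components = (λ_1 + ... + λ_k) / Σ λ:
  k = 1: 49/70 = 0.7
  k = 2: (49 + 18)/70 = 67/70 = 0.9571
  k = 3: (49 + 18 + 3)/70 = 70/70 = 1

Summary (fraction, with percent):

explained: PC1 0.7 (70%), PC2 0.2571 (25.71%), PC3 0.0429 (4.29%);  cumulative: 0.7, 0.9571, 1


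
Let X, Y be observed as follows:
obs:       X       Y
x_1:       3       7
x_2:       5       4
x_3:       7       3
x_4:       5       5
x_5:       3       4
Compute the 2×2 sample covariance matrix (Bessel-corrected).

Step 1 — column means:
  mean(X) = (3 + 5 + 7 + 5 + 3) / 5 = 23/5 = 4.6
  mean(Y) = (7 + 4 + 3 + 5 + 4) / 5 = 23/5 = 4.6

Step 2 — sample covariance S[i,j] = (1/(n-1)) · Σ_k (x_{k,i} - mean_i) · (x_{k,j} - mean_j), with n-1 = 4.
  S[X,X] = ((-1.6)·(-1.6) + (0.4)·(0.4) + (2.4)·(2.4) + (0.4)·(0.4) + (-1.6)·(-1.6)) / 4 = 11.2/4 = 2.8
  S[X,Y] = ((-1.6)·(2.4) + (0.4)·(-0.6) + (2.4)·(-1.6) + (0.4)·(0.4) + (-1.6)·(-0.6)) / 4 = -6.8/4 = -1.7
  S[Y,Y] = ((2.4)·(2.4) + (-0.6)·(-0.6) + (-1.6)·(-1.6) + (0.4)·(0.4) + (-0.6)·(-0.6)) / 4 = 9.2/4 = 2.3

S is symmetric (S[j,i] = S[i,j]). Assembling:

S = [[2.8, -1.7],
 [-1.7, 2.3]]


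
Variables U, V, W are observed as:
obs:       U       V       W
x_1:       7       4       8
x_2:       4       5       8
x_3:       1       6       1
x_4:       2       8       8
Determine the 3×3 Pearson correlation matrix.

Step 1 — column means:
  mean(U) = (7 + 4 + 1 + 2) / 4 = 14/4 = 3.5
  mean(V) = (4 + 5 + 6 + 8) / 4 = 23/4 = 5.75
  mean(W) = (8 + 8 + 1 + 8) / 4 = 25/4 = 6.25

Step 2 — sample variances and covariances s[i,j] = (1/(n-1)) · Σ_k (x_{k,i} - mean_i) · (x_{k,j} - mean_j), with n-1 = 3:
  s[U,U] = ((3.5)·(3.5) + (0.5)·(0.5) + (-2.5)·(-2.5) + (-1.5)·(-1.5)) / 3 = 21/3 = 7
  s[U,V] = ((3.5)·(-1.75) + (0.5)·(-0.75) + (-2.5)·(0.25) + (-1.5)·(2.25)) / 3 = -10.5/3 = -3.5
  s[U,W] = ((3.5)·(1.75) + (0.5)·(1.75) + (-2.5)·(-5.25) + (-1.5)·(1.75)) / 3 = 17.5/3 = 5.8333
  s[V,V] = ((-1.75)·(-1.75) + (-0.75)·(-0.75) + (0.25)·(0.25) + (2.25)·(2.25)) / 3 = 8.75/3 = 2.9167
  s[V,W] = ((-1.75)·(1.75) + (-0.75)·(1.75) + (0.25)·(-5.25) + (2.25)·(1.75)) / 3 = -1.75/3 = -0.5833
  s[W,W] = ((1.75)·(1.75) + (1.75)·(1.75) + (-5.25)·(-5.25) + (1.75)·(1.75)) / 3 = 36.75/3 = 12.25
  Sample standard deviations s_i = √(s[i,i]):
  s(U) = √(7) = 2.6458
  s(V) = √(2.9167) = 1.7078
  s(W) = √(12.25) = 3.5

Step 3 — r_{ij} = s_{ij} / (s_i · s_j):
  r[U,U] = 1 (diagonal).
  r[U,V] = -3.5 / (2.6458 · 1.7078) = -3.5 / 4.5185 = -0.7746
  r[U,W] = 5.8333 / (2.6458 · 3.5) = 5.8333 / 9.2601 = 0.6299
  r[V,V] = 1 (diagonal).
  r[V,W] = -0.5833 / (1.7078 · 3.5) = -0.5833 / 5.9774 = -0.0976
  r[W,W] = 1 (diagonal).

R is symmetric with unit diagonal. Assembling:

R = [[1, -0.7746, 0.6299],
 [-0.7746, 1, -0.0976],
 [0.6299, -0.0976, 1]]


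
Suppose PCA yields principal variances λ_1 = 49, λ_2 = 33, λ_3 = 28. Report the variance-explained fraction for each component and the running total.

Step 1 — total variance = trace(Sigma) = Σ λ_i = 49 + 33 + 28 = 110.

Step 2 — fraction explained by component i = λ_i / Σ λ:
  PC1: 49/110 = 0.4455
  PC2: 33/110 = 0.3
  PC3: 28/110 = 0.2545

Step 3 — cumulative fraction after k components = (λ_1 + ... + λ_k) / Σ λ:
  k = 1: 49/110 = 0.4455
  k = 2: (49 + 33)/110 = 82/110 = 0.7455
  k = 3: (49 + 33 + 28)/110 = 110/110 = 1

Summary (fraction, with percent):

explained: PC1 0.4455 (44.55%), PC2 0.3 (30%), PC3 0.2545 (25.45%);  cumulative: 0.4455, 0.7455, 1


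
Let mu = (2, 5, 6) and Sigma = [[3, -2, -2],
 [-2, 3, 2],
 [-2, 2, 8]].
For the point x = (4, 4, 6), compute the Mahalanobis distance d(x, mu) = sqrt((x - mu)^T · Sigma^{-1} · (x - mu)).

Step 1 — centre the observation: (x - mu) = (2, -1, 0).

Step 2 — invert Sigma (cofactor / det for 3×3, or solve directly):
  Sigma^{-1} = [[0.625, 0.375, 0.0625],
 [0.375, 0.625, -0.0625],
 [0.0625, -0.0625, 0.1562]].

Step 3 — form the quadratic (x - mu)^T · Sigma^{-1} · (x - mu):
  Sigma^{-1} · (x - mu) = (0.875, 0.125, 0.1875).
  (x - mu)^T · [Sigma^{-1} · (x - mu)] = (2)·(0.875) + (-1)·(0.125) + (0)·(0.1875) = 1.625.

Step 4 — take square root: d = √(1.625) ≈ 1.2748.

d(x, mu) = √(1.625) ≈ 1.2748


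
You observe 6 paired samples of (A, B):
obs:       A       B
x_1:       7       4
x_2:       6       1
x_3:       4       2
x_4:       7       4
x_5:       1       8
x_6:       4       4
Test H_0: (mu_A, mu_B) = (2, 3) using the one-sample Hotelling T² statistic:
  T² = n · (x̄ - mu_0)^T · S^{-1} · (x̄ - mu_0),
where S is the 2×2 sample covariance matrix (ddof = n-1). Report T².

Step 1 — sample mean vector:
  mean(A) = (7 + 6 + 4 + 7 + 1 + 4) / 6 = 29/6 = 4.8333
  mean(B) = (4 + 1 + 2 + 4 + 8 + 4) / 6 = 23/6 = 3.8333
  x̄ = (4.8333, 3.8333),  deviation x̄ - mu_0 = (4.8333, 3.8333) - (2, 3) = (2.8333, 0.8333).

Step 2 — sample covariance matrix, S[i,j] = (1/(n-1)) · Σ_k (x_{k,i} - mean_i) · (x_{k,j} - mean_j), divisor n-1 = 5:
  S[A,A] = ((2.1667)·(2.1667) + (1.1667)·(1.1667) + (-0.8333)·(-0.8333) + (2.1667)·(2.1667) + (-3.8333)·(-3.8333) + (-0.8333)·(-0.8333)) / 5 = 26.8333/5 = 5.3667
  S[A,B] = ((2.1667)·(0.1667) + (1.1667)·(-2.8333) + (-0.8333)·(-1.8333) + (2.1667)·(0.1667) + (-3.8333)·(4.1667) + (-0.8333)·(0.1667)) / 5 = -17.1667/5 = -3.4333
  S[B,B] = ((0.1667)·(0.1667) + (-2.8333)·(-2.8333) + (-1.8333)·(-1.8333) + (0.1667)·(0.1667) + (4.1667)·(4.1667) + (0.1667)·(0.1667)) / 5 = 28.8333/5 = 5.7667
  S = [[5.3667, -3.4333],
 [-3.4333, 5.7667]].

Step 3 — invert S. det(S) = 5.3667·5.7667 - (-3.4333)² = 19.16.
  S^{-1} = (1/det) · [[d, -b], [-b, a]] = [[0.301, 0.1792],
 [0.1792, 0.2801]].

Step 4 — quadratic form (x̄ - mu_0)^T · S^{-1} · (x̄ - mu_0):
  S^{-1} · (x̄ - mu_0) = (1.0021, 0.7411),
  (x̄ - mu_0)^T · [...] = (2.8333)·(1.0021) + (0.8333)·(0.7411) = 3.4569.

Step 5 — scale by n: T² = 6 · 3.4569 = 20.7411.

T² ≈ 20.7411
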